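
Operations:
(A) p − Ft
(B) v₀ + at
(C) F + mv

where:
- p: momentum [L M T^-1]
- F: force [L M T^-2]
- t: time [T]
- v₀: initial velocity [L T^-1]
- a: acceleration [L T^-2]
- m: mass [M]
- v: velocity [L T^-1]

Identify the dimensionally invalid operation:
(C) F + mv

(A) p − Ft: p [L M T^-1] and Ft [L M T^-1] — same dimensions ✓
(B) v₀ + at: v₀ [L T^-1] and at [L T^-1] — same dimensions ✓
(C) F + mv: F [L M T^-2] and mv [L M T^-1] — different dimensions cannot be added/subtracted ✗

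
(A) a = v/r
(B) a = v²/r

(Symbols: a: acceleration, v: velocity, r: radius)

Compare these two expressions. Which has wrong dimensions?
(A)

(A) a = v/r: LHS [L T^-2], RHS [T^-1] ✗
(B) a = v²/r: LHS [L T^-2], RHS [L T^-2] ✓

Expression (A) a = v/r is dimensionally incorrect.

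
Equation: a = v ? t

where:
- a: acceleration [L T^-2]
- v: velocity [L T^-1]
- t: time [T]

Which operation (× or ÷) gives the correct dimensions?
division (÷): a = v ÷ t

a [L T^-2]; v [L T^-1]; t [T].
v × t → [L] ✗
v ÷ t → [L T^-2] ✓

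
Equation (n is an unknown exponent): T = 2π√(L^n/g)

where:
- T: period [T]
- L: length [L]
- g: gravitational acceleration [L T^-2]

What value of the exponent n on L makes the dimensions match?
n = 1

T has dimensions [T]; L has dimensions [L].
With n = 1: 2π√(L^1/g) has dimensions [T], matching the LHS ✓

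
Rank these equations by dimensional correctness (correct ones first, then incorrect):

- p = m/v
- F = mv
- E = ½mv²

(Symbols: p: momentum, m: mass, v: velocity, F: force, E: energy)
Dimensionally correct: E = ½mv²
Dimensionally incorrect: p = m/v, F = mv
Ordered (correct first, then incorrect): E = ½mv², p = m/v, F = mv

- p = m/v: LHS [L M T^-1], RHS [L^-1 M T] → incorrect ✗
- F = mv: LHS [L M T^-2], RHS [L M T^-1] → incorrect ✗
- E = ½mv²: LHS [L^2 M T^-2], RHS [L^2 M T^-2] → correct ✓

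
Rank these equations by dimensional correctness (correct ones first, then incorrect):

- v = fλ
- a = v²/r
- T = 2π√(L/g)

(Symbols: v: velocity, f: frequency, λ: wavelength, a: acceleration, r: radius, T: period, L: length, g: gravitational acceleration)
Dimensionally correct: v = fλ, a = v²/r, T = 2π√(L/g)
Dimensionally incorrect: none
Ordered (correct first, then incorrect): v = fλ, a = v²/r, T = 2π√(L/g)

- v = fλ: LHS [L T^-1], RHS [L T^-1] → correct ✓
- a = v²/r: LHS [L T^-2], RHS [L T^-2] → correct ✓
- T = 2π√(L/g): LHS [T], RHS [T] → correct ✓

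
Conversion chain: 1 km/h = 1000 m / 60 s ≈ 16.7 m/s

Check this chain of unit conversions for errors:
The chain is incorrect (it contains an error).

Incorrect: 1 h = 3600 s, not 60 s (1 km/h ≈ 0.278 m/s)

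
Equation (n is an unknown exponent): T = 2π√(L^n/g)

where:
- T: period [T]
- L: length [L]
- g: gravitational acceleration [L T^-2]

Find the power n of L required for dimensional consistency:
n = 1

T has dimensions [T]; L has dimensions [L].
With n = 1: 2π√(L^1/g) has dimensions [T], matching the LHS ✓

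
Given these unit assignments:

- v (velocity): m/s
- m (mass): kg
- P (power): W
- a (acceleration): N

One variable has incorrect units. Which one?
a

The variable a (acceleration) should have units m/s², not N.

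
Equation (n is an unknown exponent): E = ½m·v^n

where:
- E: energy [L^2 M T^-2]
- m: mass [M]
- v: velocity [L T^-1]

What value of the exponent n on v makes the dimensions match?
n = 2

E has dimensions [L^2 M T^-2]; v has dimensions [L T^-1].
The rest of the RHS has dimensions [M], so v^n must supply [L^2 T^-2].
With n = 2: ½m·v^2 has dimensions [L^2 M T^-2], matching the LHS ✓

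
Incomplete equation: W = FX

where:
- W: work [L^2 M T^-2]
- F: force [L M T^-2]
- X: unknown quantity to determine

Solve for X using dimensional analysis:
X = d (distance), dimensions [L]

W has dimensions [L^2 M T^-2]; the rest of the RHS (F) has dimensions [L M T^-2].
So X must have dimensions [L] — X = d (distance).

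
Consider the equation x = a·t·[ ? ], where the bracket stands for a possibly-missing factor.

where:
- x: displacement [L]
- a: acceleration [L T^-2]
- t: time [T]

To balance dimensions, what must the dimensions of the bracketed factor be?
[T] — time (e.g. t)

x has dimensions [L]; a·t has dimensions [L T^-1].
The bracketed factor must supply [L] / [L T^-1] = [T].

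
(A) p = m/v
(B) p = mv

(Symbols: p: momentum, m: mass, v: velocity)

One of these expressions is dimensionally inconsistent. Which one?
(A)

(A) p = m/v: LHS [L M T^-1], RHS [L^-1 M T] ✗
(B) p = mv: LHS [L M T^-1], RHS [L M T^-1] ✓

Expression (A) p = m/v is dimensionally incorrect.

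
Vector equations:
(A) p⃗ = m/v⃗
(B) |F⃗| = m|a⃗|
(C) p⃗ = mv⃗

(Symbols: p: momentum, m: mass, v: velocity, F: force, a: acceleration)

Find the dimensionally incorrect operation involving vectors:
(A) p⃗ = m/v⃗

(A) p⃗ = m/v⃗: LHS [L M T^-1], RHS [L^-1 M T] ✗ — momentum is mass times velocity; should be mv⃗ (and division by a vector is undefined)
(B) |F⃗| = m|a⃗|: LHS [L M T^-2], RHS [L M T^-2] ✓ — magnitudes of vectors are scalars
(C) p⃗ = mv⃗: LHS [L M T^-1], RHS [L M T^-1] ✓ — mass (scalar) times velocity (vector)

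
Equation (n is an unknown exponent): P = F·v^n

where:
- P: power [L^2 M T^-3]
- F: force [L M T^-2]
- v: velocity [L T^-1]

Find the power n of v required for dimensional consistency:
n = 1

P has dimensions [L^2 M T^-3]; v has dimensions [L T^-1].
The rest of the RHS has dimensions [L M T^-2], so v^n must supply [L T^-1].
With n = 1: F·v^1 has dimensions [L^2 M T^-3], matching the LHS ✓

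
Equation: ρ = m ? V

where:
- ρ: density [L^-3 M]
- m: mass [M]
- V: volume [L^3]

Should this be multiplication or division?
division (÷): ρ = m ÷ V

ρ [L^-3 M]; m [M]; V [L^3].
m × V → [L^3 M] ✗
m ÷ V → [L^-3 M] ✓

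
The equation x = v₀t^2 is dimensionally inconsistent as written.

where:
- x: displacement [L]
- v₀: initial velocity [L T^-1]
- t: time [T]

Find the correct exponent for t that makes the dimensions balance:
The exponent of t should be 1: x = v₀t

The LHS x has dimensions [L]; t has dimensions [T].
As written, the RHS v₀t^2 (exponent 2 on t) has dimensions [L T], which does not match.
With exponent 1, the RHS v₀t has dimensions [L], matching the LHS.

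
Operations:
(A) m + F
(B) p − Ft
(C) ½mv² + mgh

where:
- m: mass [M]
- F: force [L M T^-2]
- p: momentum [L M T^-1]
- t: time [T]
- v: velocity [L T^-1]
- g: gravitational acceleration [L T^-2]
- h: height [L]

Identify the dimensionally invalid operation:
(A) m + F

(A) m + F: m [M] and F [L M T^-2] — different dimensions cannot be added/subtracted ✗
(B) p − Ft: p [L M T^-1] and Ft [L M T^-1] — same dimensions ✓
(C) ½mv² + mgh: ½mv² [L^2 M T^-2] and mgh [L^2 M T^-2] — same dimensions ✓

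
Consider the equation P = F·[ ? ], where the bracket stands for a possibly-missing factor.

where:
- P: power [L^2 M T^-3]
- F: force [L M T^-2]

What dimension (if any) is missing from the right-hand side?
[L T^-1] — velocity (e.g. v)

P has dimensions [L^2 M T^-3]; F has dimensions [L M T^-2].
The bracketed factor must supply [L^2 M T^-3] / [L M T^-2] = [L T^-1].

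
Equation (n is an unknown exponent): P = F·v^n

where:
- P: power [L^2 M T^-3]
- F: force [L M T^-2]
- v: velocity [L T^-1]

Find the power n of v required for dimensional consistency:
n = 1

P has dimensions [L^2 M T^-3]; v has dimensions [L T^-1].
The rest of the RHS has dimensions [L M T^-2], so v^n must supply [L T^-1].
With n = 1: F·v^1 has dimensions [L^2 M T^-3], matching the LHS ✓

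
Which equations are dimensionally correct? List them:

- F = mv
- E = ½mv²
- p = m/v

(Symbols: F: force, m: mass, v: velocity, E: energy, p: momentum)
Dimensionally correct: E = ½mv²
Dimensionally incorrect: F = mv, p = m/v
Ordered (correct first, then incorrect): E = ½mv², F = mv, p = m/v

- F = mv: LHS [L M T^-2], RHS [L M T^-1] → incorrect ✗
- E = ½mv²: LHS [L^2 M T^-2], RHS [L^2 M T^-2] → correct ✓
- p = m/v: LHS [L M T^-1], RHS [L^-1 M T] → incorrect ✗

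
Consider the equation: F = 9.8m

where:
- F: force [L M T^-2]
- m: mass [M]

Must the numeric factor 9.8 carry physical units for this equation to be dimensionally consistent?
Yes

F has dimensions [L M T^-2], while m alone has dimensions [M]. For the equation to balance, the factor 9.8 must carry dimensions [L T^-2] — it is a dimensional constant (a numerical value of a physical quantity with its units suppressed), not a pure number.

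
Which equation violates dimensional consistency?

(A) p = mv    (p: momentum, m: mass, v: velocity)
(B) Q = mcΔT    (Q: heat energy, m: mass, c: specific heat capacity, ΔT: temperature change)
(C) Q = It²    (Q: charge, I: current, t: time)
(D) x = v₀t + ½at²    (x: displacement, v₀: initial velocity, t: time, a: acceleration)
(C) Q = It²

The equation (C) Q = It² is dimensionally incorrect.

LHS (Q): [I T]
RHS (It²): [I T^2] ✗

The dimensions do not match. The other three equations balance.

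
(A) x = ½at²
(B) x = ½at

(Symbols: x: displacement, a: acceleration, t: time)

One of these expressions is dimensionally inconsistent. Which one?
(B)

(A) x = ½at²: LHS [L], RHS [L] ✓
(B) x = ½at: LHS [L], RHS [L T^-1] ✗

Expression (B) x = ½at is dimensionally incorrect.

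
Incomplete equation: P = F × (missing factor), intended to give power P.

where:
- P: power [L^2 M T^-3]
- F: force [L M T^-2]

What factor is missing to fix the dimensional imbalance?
v (velocity), dimensions [L T^-1]

P has dimensions [L^2 M T^-3] and F has dimensions [L M T^-2].
The missing factor must have dimensions [L^2 M T^-3] / [L M T^-2] = [L T^-1], i.e. velocity (v).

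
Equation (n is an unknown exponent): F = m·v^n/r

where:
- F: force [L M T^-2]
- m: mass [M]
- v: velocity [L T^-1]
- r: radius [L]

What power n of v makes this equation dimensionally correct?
n = 2

F has dimensions [L M T^-2]; v has dimensions [L T^-1].
The rest of the RHS has dimensions [L^-1 M], so v^n must supply [L^2 T^-2].
With n = 2: m·v^2/r has dimensions [L M T^-2], matching the LHS ✓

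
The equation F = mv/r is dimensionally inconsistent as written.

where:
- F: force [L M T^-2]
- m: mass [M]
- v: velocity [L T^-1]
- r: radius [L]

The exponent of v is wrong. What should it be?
The exponent of v should be 2: F = mv^2/r

The LHS F has dimensions [L M T^-2]; v has dimensions [L T^-1].
As written, the RHS mv/r (exponent 1 on v) has dimensions [M T^-1], which does not match.
With exponent 2, the RHS mv^2/r has dimensions [L M T^-2], matching the LHS.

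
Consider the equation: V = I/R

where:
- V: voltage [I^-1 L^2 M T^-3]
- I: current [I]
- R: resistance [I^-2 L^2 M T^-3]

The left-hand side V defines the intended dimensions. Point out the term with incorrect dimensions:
The right-hand side term I/R

V has dimensions [I^-1 L^2 M T^-3], but I/R has dimensions [I^3 L^-2 M^-1 T^3], so the term I/R is dimensionally wrong for V.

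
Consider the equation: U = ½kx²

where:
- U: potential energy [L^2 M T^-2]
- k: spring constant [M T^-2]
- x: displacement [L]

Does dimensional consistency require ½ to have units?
No

U has dimensions [L^2 M T^-2] and kx² already has dimensions [L^2 M T^-2], so the equation balances without ½ contributing any dimensions. ½ is a pure (dimensionless) number; changing or removing it would not affect dimensional consistency.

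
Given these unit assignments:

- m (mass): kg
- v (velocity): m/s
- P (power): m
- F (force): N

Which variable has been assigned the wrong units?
P

The variable P (power) should have units W, not m.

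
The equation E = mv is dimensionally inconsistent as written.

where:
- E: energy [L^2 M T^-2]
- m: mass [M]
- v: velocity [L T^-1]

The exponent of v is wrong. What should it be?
The exponent of v should be 2: E = mv^2

The LHS E has dimensions [L^2 M T^-2]; v has dimensions [L T^-1].
As written, the RHS mv (exponent 1 on v) has dimensions [L M T^-1], which does not match.
With exponent 2, the RHS mv^2 has dimensions [L^2 M T^-2], matching the LHS.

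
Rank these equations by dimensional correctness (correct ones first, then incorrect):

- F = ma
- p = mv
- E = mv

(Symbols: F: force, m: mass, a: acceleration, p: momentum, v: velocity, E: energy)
Dimensionally correct: F = ma, p = mv
Dimensionally incorrect: E = mv
Ordered (correct first, then incorrect): F = ma, p = mv, E = mv

- F = ma: LHS [L M T^-2], RHS [L M T^-2] → correct ✓
- p = mv: LHS [L M T^-1], RHS [L M T^-1] → correct ✓
- E = mv: LHS [L^2 M T^-2], RHS [L M T^-1] → incorrect ✗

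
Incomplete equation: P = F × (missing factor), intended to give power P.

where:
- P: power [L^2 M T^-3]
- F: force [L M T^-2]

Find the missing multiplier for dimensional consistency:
v (velocity), dimensions [L T^-1]

P has dimensions [L^2 M T^-3] and F has dimensions [L M T^-2].
The missing factor must have dimensions [L^2 M T^-3] / [L M T^-2] = [L T^-1], i.e. velocity (v).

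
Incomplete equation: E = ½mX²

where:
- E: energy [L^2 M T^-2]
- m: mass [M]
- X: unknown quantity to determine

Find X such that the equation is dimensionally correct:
X = v (velocity), dimensions [L T^-1]

E has dimensions [L^2 M T^-2]; the rest of the RHS (½m) has dimensions [M].
So X² must have dimensions [L^2 T^-2], i.e. X has dimensions [L T^-1] — X = v (velocity).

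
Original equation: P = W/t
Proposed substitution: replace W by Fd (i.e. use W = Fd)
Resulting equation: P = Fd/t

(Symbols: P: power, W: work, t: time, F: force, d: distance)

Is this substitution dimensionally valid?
Yes

[W] = [L^2 M T^-2] and [Fd] = [L^2 M T^-2]. These match, so the substitution replaces a quantity by one of the same dimensions and the result P = Fd/t has LHS [L^2 M T^-3] vs RHS [L^2 M T^-3] — still consistent.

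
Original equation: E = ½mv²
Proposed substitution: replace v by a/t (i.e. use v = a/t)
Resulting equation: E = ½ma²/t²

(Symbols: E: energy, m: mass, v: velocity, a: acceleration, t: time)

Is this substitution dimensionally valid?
No

[v] = [L T^-1] and [a/t] = [L T^-3]. These differ, so the substitution replaces a quantity by one of different dimensions and the result E = ½ma²/t² has LHS [L^2 M T^-2] vs RHS [L^2 M T^-6] — inconsistent.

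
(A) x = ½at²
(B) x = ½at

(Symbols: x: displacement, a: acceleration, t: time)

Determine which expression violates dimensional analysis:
(B)

(A) x = ½at²: LHS [L], RHS [L] ✓
(B) x = ½at: LHS [L], RHS [L T^-1] ✗

Expression (B) x = ½at is dimensionally incorrect.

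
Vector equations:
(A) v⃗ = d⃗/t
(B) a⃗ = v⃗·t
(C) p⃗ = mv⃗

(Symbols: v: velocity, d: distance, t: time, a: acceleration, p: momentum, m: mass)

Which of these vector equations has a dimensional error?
(B) a⃗ = v⃗·t

(A) v⃗ = d⃗/t: LHS [L T^-1], RHS [L T^-1] ✓ — displacement (vector) divided by time (scalar)
(B) a⃗ = v⃗·t: LHS [L T^-2], RHS [L] ✗ — acceleration is velocity per time; should be v⃗/t
(C) p⃗ = mv⃗: LHS [L M T^-1], RHS [L M T^-1] ✓ — mass (scalar) times velocity (vector)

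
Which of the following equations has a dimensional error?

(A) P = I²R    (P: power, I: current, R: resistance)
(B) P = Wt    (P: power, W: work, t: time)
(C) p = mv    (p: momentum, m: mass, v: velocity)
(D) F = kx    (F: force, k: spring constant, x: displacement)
(B) P = Wt

The equation (B) P = Wt is dimensionally incorrect.

LHS (P): [L^2 M T^-3]
RHS (Wt): [L^2 M T^-1] ✗

The dimensions do not match. The other three equations balance.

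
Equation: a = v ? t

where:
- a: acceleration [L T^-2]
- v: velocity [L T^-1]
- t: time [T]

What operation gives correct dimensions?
division (÷): a = v ÷ t

a [L T^-2]; v [L T^-1]; t [T].
v × t → [L] ✗
v ÷ t → [L T^-2] ✓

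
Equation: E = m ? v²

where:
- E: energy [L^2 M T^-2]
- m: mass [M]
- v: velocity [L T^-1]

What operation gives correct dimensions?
multiplication (×): E = m × v²

E [L^2 M T^-2]; m [M]; v² [L^2 T^-2].
m × v² → [L^2 M T^-2] ✓
m ÷ v² → [L^-2 M T^2] ✗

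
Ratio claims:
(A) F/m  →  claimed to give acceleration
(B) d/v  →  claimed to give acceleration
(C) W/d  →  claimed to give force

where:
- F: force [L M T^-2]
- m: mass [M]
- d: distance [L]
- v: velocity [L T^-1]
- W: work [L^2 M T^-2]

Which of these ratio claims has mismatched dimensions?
(B) d/v does not give acceleration

(A) F/m: [L T^-2] = acceleration [L T^-2] ✓
(B) d/v: [T] ≠ acceleration [L T^-2] ✗
(C) W/d: [L M T^-2] = force [L M T^-2] ✓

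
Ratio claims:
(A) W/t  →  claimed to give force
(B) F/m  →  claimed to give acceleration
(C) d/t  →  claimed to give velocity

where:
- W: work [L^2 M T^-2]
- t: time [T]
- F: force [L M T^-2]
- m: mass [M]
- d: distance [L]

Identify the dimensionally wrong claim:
(A) W/t does not give force

(A) W/t: [L^2 M T^-3] ≠ force [L M T^-2] ✗
(B) F/m: [L T^-2] = acceleration [L T^-2] ✓
(C) d/t: [L T^-1] = velocity [L T^-1] ✓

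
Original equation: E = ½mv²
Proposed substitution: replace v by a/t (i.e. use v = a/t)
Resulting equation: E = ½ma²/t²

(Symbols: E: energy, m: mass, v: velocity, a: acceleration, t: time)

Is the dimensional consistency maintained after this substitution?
No

[v] = [L T^-1] and [a/t] = [L T^-3]. These differ, so the substitution replaces a quantity by one of different dimensions and the result E = ½ma²/t² has LHS [L^2 M T^-2] vs RHS [L^2 M T^-6] — inconsistent.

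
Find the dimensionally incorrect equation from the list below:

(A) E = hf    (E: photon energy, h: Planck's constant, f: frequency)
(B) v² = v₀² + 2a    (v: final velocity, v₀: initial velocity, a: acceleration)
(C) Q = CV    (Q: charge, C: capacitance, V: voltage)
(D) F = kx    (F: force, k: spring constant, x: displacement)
(B) v² = v₀² + 2a

The equation (B) v² = v₀² + 2a is dimensionally incorrect.

LHS (v²): [L^2 T^-2]
RHS terms:
  - v₀²: [L^2 T^-2] ✓
  - 2a: [L T^-2] ✗ (does not match LHS)

The dimensions do not match. The other three equations balance.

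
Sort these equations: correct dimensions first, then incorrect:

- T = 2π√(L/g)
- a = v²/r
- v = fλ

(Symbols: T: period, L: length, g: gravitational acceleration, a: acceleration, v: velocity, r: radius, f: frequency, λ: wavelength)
Dimensionally correct: T = 2π√(L/g), a = v²/r, v = fλ
Dimensionally incorrect: none
Ordered (correct first, then incorrect): T = 2π√(L/g), a = v²/r, v = fλ

- T = 2π√(L/g): LHS [T], RHS [T] → correct ✓
- a = v²/r: LHS [L T^-2], RHS [L T^-2] → correct ✓
- v = fλ: LHS [L T^-1], RHS [L T^-1] → correct ✓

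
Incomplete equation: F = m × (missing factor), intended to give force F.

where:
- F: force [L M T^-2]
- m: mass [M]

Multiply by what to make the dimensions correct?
a (acceleration), dimensions [L T^-2]

F has dimensions [L M T^-2] and m has dimensions [M].
The missing factor must have dimensions [L M T^-2] / [M] = [L T^-2], i.e. acceleration (a).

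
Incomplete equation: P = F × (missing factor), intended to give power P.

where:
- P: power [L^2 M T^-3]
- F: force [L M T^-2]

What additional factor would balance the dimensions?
v (velocity), dimensions [L T^-1]

P has dimensions [L^2 M T^-3] and F has dimensions [L M T^-2].
The missing factor must have dimensions [L^2 M T^-3] / [L M T^-2] = [L T^-1], i.e. velocity (v).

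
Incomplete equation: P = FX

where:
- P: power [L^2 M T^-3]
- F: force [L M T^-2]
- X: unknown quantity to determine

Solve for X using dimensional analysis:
X = v (velocity), dimensions [L T^-1]

P has dimensions [L^2 M T^-3]; the rest of the RHS (F) has dimensions [L M T^-2].
So X must have dimensions [L T^-1] — X = v (velocity).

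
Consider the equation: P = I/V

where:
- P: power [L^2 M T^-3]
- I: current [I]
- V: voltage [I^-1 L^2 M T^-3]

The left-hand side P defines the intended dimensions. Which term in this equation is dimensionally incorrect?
The right-hand side term I/V

P has dimensions [L^2 M T^-3], but I/V has dimensions [I^2 L^-2 M^-1 T^3], so the term I/V is dimensionally wrong for P.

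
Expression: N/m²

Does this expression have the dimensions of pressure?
Yes

The expression N/m² has dimensions [L^-1 M T^-2], which is exactly pressure [L^-1 M T^-2].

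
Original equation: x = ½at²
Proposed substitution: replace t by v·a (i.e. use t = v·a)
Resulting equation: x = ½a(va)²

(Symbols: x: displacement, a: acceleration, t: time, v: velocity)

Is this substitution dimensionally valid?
No

[t] = [T] and [v·a] = [L^2 T^-3]. These differ, so the substitution replaces a quantity by one of different dimensions and the result x = ½a(va)² has LHS [L] vs RHS [L^5 T^-8] — inconsistent.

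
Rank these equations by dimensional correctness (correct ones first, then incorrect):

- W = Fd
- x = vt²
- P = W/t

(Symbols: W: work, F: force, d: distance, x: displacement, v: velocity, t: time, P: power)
Dimensionally correct: W = Fd, P = W/t
Dimensionally incorrect: x = vt²
Ordered (correct first, then incorrect): W = Fd, P = W/t, x = vt²

- W = Fd: LHS [L^2 M T^-2], RHS [L^2 M T^-2] → correct ✓
- x = vt²: LHS [L], RHS [L T] → incorrect ✗
- P = W/t: LHS [L^2 M T^-3], RHS [L^2 M T^-3] → correct ✓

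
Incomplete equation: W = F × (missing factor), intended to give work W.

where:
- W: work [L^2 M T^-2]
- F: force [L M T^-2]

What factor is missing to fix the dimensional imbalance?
d (distance), dimensions [L]

W has dimensions [L^2 M T^-2] and F has dimensions [L M T^-2].
The missing factor must have dimensions [L^2 M T^-2] / [L M T^-2] = [L], i.e. distance (d).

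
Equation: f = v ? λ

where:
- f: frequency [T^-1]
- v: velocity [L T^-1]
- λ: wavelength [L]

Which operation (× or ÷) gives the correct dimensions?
division (÷): f = v ÷ λ

f [T^-1]; v [L T^-1]; λ [L].
v × λ → [L^2 T^-1] ✗
v ÷ λ → [T^-1] ✓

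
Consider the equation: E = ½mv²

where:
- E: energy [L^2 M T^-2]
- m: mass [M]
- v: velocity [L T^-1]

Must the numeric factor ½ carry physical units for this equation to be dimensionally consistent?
No

E has dimensions [L^2 M T^-2] and mv² already has dimensions [L^2 M T^-2], so the equation balances without ½ contributing any dimensions. ½ is a pure (dimensionless) number; changing or removing it would not affect dimensional consistency.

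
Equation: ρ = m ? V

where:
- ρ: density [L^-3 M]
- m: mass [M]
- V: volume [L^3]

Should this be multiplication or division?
division (÷): ρ = m ÷ V

ρ [L^-3 M]; m [M]; V [L^3].
m × V → [L^3 M] ✗
m ÷ V → [L^-3 M] ✓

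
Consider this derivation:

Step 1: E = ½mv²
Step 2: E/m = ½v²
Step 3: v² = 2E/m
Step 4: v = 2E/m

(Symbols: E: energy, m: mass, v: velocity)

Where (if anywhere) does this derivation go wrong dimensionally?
Step 4

Step 1: E = ½mv² → LHS [L^2 M T^-2], RHS [L^2 M T^-2] ✓
Step 2: E/m = ½v² → LHS [L^2 T^-2], RHS [L^2 T^-2] ✓
Step 3: v² = 2E/m → LHS [L^2 T^-2], RHS [L^2 T^-2] ✓
Step 4: v = 2E/m → LHS [L T^-1], RHS [L^2 T^-2] ✗

The first dimensional inconsistency appears in step 4: v = 2E/m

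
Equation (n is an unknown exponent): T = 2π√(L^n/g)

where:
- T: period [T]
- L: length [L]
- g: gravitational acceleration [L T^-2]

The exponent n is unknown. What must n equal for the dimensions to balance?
n = 1

T has dimensions [T]; L has dimensions [L].
With n = 1: 2π√(L^1/g) has dimensions [T], matching the LHS ✓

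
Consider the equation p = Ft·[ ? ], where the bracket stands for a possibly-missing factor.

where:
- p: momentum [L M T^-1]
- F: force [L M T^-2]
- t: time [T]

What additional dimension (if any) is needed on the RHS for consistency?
Nothing is missing — the bracketed factor must be dimensionless.

p has dimensions [L M T^-1] and Ft already has dimensions [L M T^-1], so p = Ft is dimensionally complete.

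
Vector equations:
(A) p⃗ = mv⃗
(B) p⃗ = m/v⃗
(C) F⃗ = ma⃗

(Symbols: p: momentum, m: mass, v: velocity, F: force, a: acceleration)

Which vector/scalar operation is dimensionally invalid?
(B) p⃗ = m/v⃗

(A) p⃗ = mv⃗: LHS [L M T^-1], RHS [L M T^-1] ✓ — mass (scalar) times velocity (vector)
(B) p⃗ = m/v⃗: LHS [L M T^-1], RHS [L^-1 M T] ✗ — momentum is mass times velocity; should be mv⃗ (and division by a vector is undefined)
(C) F⃗ = ma⃗: LHS [L M T^-2], RHS [L M T^-2] ✓ — Force and acceleration are vectors, mass is a scalar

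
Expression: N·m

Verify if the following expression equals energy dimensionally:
Yes

The expression N·m has dimensions [L^2 M T^-2], which is exactly energy [L^2 M T^-2].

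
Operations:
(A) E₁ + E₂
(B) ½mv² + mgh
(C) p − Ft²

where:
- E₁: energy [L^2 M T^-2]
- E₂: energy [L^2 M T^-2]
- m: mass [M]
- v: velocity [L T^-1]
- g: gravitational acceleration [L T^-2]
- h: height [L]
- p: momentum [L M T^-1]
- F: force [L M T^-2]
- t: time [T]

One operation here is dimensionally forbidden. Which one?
(C) p − Ft²

(A) E₁ + E₂: E₁ [L^2 M T^-2] and E₂ [L^2 M T^-2] — same dimensions ✓
(B) ½mv² + mgh: ½mv² [L^2 M T^-2] and mgh [L^2 M T^-2] — same dimensions ✓
(C) p − Ft²: p [L M T^-1] and Ft² [L M] — different dimensions cannot be added/subtracted ✗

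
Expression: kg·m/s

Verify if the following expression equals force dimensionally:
No

The expression kg·m/s has dimensions [L M T^-1], but force has dimensions [L M T^-2].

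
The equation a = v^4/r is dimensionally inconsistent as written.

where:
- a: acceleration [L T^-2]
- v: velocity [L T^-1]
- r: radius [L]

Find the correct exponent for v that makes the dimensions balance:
The exponent of v should be 2: a = v^2/r

The LHS a has dimensions [L T^-2]; v has dimensions [L T^-1].
As written, the RHS v^4/r (exponent 4 on v) has dimensions [L^3 T^-4], which does not match.
With exponent 2, the RHS v^2/r has dimensions [L T^-2], matching the LHS.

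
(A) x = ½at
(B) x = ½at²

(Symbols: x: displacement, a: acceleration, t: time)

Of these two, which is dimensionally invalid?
(A)

(A) x = ½at: LHS [L], RHS [L T^-1] ✗
(B) x = ½at²: LHS [L], RHS [L] ✓

Expression (A) x = ½at is dimensionally incorrect.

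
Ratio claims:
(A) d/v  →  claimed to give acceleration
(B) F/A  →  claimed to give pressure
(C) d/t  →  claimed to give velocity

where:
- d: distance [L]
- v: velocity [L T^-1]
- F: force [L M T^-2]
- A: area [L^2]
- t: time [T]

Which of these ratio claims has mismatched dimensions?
(A) d/v does not give acceleration

(A) d/v: [T] ≠ acceleration [L T^-2] ✗
(B) F/A: [L^-1 M T^-2] = pressure [L^-1 M T^-2] ✓
(C) d/t: [L T^-1] = velocity [L T^-1] ✓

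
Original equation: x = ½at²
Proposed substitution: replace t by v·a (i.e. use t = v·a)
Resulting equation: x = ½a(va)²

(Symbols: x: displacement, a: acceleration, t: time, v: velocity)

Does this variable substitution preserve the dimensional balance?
No

[t] = [T] and [v·a] = [L^2 T^-3]. These differ, so the substitution replaces a quantity by one of different dimensions and the result x = ½a(va)² has LHS [L] vs RHS [L^5 T^-8] — inconsistent.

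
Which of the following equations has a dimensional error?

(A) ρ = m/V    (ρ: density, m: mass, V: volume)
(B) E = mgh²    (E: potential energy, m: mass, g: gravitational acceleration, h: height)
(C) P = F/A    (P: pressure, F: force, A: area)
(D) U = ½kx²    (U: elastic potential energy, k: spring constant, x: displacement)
(B) E = mgh²

The equation (B) E = mgh² is dimensionally incorrect.

LHS (E): [L^2 M T^-2]
RHS (mgh²): [L^3 M T^-2] ✗

The dimensions do not match. The other three equations balance.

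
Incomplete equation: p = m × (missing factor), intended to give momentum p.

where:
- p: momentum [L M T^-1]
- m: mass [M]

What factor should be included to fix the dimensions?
v (velocity), dimensions [L T^-1]

p has dimensions [L M T^-1] and m has dimensions [M].
The missing factor must have dimensions [L M T^-1] / [M] = [L T^-1], i.e. velocity (v).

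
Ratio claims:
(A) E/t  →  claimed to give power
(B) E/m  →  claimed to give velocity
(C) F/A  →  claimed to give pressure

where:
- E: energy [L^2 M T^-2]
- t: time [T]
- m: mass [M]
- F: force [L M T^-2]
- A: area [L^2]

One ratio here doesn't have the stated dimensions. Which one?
(B) E/m does not give velocity

(A) E/t: [L^2 M T^-3] = power [L^2 M T^-3] ✓
(B) E/m: [L^2 T^-2] ≠ velocity [L T^-1] ✗
(C) F/A: [L^-1 M T^-2] = pressure [L^-1 M T^-2] ✓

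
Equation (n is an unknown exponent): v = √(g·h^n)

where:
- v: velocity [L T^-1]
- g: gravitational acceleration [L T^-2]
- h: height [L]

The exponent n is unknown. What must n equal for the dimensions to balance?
n = 1

v has dimensions [L T^-1]; h has dimensions [L].
With n = 1: √(g·h^1) has dimensions [L T^-1], matching the LHS ✓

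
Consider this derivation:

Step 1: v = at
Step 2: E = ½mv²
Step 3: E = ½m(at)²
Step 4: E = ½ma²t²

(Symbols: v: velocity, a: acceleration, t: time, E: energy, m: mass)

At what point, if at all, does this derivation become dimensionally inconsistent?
No step introduces an error — all steps are dimensionally consistent.

Step 1: v = at → LHS [L T^-1], RHS [L T^-1] ✓
Step 2: E = ½mv² → LHS [L^2 M T^-2], RHS [L^2 M T^-2] ✓
Step 3: E = ½m(at)² → LHS [L^2 M T^-2], RHS [L^2 M T^-2] ✓
Step 4: E = ½ma²t² → LHS [L^2 M T^-2], RHS [L^2 M T^-2] ✓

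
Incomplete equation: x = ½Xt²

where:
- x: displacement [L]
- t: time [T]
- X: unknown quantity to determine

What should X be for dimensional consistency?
X = a (acceleration), dimensions [L T^-2]

x has dimensions [L]; the rest of the RHS (½ t²) has dimensions [T^2].
So X must have dimensions [L T^-2] — X = a (acceleration).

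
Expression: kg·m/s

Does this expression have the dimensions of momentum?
Yes

The expression kg·m/s has dimensions [L M T^-1], which is exactly momentum [L M T^-1].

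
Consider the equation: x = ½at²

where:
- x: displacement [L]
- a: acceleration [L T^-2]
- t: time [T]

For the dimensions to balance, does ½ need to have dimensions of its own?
No

x has dimensions [L] and at² already has dimensions [L], so the equation balances without ½ contributing any dimensions. ½ is a pure (dimensionless) number; changing or removing it would not affect dimensional consistency.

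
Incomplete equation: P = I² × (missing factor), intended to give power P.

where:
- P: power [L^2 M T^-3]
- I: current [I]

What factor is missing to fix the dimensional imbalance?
R (resistance), dimensions [I^-2 L^2 M T^-3]

P has dimensions [L^2 M T^-3] and I² has dimensions [I^2].
The missing factor must have dimensions [L^2 M T^-3] / [I^2] = [I^-2 L^2 M T^-3], i.e. resistance (R).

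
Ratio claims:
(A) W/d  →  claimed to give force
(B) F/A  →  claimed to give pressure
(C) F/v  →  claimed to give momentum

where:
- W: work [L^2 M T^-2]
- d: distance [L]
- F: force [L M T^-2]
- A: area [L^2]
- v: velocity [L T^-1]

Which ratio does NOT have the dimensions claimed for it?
(C) F/v does not give momentum

(A) W/d: [L M T^-2] = force [L M T^-2] ✓
(B) F/A: [L^-1 M T^-2] = pressure [L^-1 M T^-2] ✓
(C) F/v: [M T^-1] ≠ momentum [L M T^-1] ✗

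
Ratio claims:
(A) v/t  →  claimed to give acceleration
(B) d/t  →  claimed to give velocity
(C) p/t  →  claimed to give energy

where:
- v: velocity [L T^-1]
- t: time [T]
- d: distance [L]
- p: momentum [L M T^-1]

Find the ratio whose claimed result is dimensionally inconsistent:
(C) p/t does not give energy

(A) v/t: [L T^-2] = acceleration [L T^-2] ✓
(B) d/t: [L T^-1] = velocity [L T^-1] ✓
(C) p/t: [L M T^-2] ≠ energy [L^2 M T^-2] ✗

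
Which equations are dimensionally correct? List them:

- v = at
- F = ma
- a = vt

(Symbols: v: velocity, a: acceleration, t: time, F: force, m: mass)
Dimensionally correct: v = at, F = ma
Dimensionally incorrect: a = vt
Ordered (correct first, then incorrect): v = at, F = ma, a = vt

- v = at: LHS [L T^-1], RHS [L T^-1] → correct ✓
- F = ma: LHS [L M T^-2], RHS [L M T^-2] → correct ✓
- a = vt: LHS [L T^-2], RHS [L] → incorrect ✗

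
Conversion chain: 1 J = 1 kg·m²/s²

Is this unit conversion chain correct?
The chain is correct (no errors).

Correct: Joule is defined as kg·m²/s²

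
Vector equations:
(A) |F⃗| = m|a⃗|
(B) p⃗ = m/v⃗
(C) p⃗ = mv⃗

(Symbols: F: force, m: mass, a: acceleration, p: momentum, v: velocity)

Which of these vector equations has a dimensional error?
(B) p⃗ = m/v⃗

(A) |F⃗| = m|a⃗|: LHS [L M T^-2], RHS [L M T^-2] ✓ — magnitudes of vectors are scalars
(B) p⃗ = m/v⃗: LHS [L M T^-1], RHS [L^-1 M T] ✗ — momentum is mass times velocity; should be mv⃗ (and division by a vector is undefined)
(C) p⃗ = mv⃗: LHS [L M T^-1], RHS [L M T^-1] ✓ — mass (scalar) times velocity (vector)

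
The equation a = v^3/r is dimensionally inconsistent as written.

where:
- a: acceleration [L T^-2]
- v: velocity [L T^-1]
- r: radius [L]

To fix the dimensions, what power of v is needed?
The exponent of v should be 2: a = v^2/r

The LHS a has dimensions [L T^-2]; v has dimensions [L T^-1].
As written, the RHS v^3/r (exponent 3 on v) has dimensions [L^2 T^-3], which does not match.
With exponent 2, the RHS v^2/r has dimensions [L T^-2], matching the LHS.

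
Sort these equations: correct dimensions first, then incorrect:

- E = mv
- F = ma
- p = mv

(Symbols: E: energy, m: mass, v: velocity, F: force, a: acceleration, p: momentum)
Dimensionally correct: F = ma, p = mv
Dimensionally incorrect: E = mv
Ordered (correct first, then incorrect): F = ma, p = mv, E = mv

- E = mv: LHS [L^2 M T^-2], RHS [L M T^-1] → incorrect ✗
- F = ma: LHS [L M T^-2], RHS [L M T^-2] → correct ✓
- p = mv: LHS [L M T^-1], RHS [L M T^-1] → correct ✓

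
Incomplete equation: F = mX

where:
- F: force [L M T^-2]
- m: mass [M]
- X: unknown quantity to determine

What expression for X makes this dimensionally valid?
X = a (acceleration), dimensions [L T^-2]

F has dimensions [L M T^-2]; the rest of the RHS (m) has dimensions [M].
So X must have dimensions [L T^-2] — X = a (acceleration).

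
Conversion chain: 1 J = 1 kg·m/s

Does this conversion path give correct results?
The chain is incorrect (it contains an error).

Incorrect: Joule is kg·m²/s², not kg·m/s (that is momentum)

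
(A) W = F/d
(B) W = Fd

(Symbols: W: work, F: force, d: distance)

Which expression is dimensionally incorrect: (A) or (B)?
(A)

(A) W = F/d: LHS [L^2 M T^-2], RHS [M T^-2] ✗
(B) W = Fd: LHS [L^2 M T^-2], RHS [L^2 M T^-2] ✓

Expression (A) W = F/d is dimensionally incorrect.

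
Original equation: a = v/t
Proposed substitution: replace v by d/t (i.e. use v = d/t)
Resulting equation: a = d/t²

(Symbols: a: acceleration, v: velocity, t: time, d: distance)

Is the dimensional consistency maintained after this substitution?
Yes

[v] = [L T^-1] and [d/t] = [L T^-1]. These match, so the substitution replaces a quantity by one of the same dimensions and the result a = d/t² has LHS [L T^-2] vs RHS [L T^-2] — still consistent.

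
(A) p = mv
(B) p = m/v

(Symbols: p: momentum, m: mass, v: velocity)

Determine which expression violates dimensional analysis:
(B)

(A) p = mv: LHS [L M T^-1], RHS [L M T^-1] ✓
(B) p = m/v: LHS [L M T^-1], RHS [L^-1 M T] ✗

Expression (B) p = m/v is dimensionally incorrect.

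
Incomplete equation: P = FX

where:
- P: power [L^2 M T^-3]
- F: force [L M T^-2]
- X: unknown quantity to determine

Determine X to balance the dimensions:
X = v (velocity), dimensions [L T^-1]

P has dimensions [L^2 M T^-3]; the rest of the RHS (F) has dimensions [L M T^-2].
So X must have dimensions [L T^-1] — X = v (velocity).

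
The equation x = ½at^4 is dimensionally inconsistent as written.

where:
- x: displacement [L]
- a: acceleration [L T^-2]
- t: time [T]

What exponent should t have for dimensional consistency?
The exponent of t should be 2: x = ½at^2

The LHS x has dimensions [L]; t has dimensions [T].
As written, the RHS ½at^4 (exponent 4 on t) has dimensions [L T^2], which does not match.
With exponent 2, the RHS ½at^2 has dimensions [L], matching the LHS.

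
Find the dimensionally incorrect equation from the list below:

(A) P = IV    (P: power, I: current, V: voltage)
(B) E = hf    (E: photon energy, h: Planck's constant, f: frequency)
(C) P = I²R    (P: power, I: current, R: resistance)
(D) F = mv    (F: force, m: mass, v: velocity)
(D) F = mv

The equation (D) F = mv is dimensionally incorrect.

LHS (F): [L M T^-2]
RHS (mv): [L M T^-1] ✗

The dimensions do not match. The other three equations balance.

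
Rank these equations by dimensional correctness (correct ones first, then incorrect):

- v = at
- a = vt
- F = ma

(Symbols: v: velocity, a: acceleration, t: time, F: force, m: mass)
Dimensionally correct: v = at, F = ma
Dimensionally incorrect: a = vt
Ordered (correct first, then incorrect): v = at, F = ma, a = vt

- v = at: LHS [L T^-1], RHS [L T^-1] → correct ✓
- a = vt: LHS [L T^-2], RHS [L] → incorrect ✗
- F = ma: LHS [L M T^-2], RHS [L M T^-2] → correct ✓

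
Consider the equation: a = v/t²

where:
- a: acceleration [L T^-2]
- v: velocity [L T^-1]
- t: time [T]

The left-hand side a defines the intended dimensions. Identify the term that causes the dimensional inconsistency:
The right-hand side term v/t²

a has dimensions [L T^-2], but v/t² has dimensions [L T^-3], so the term v/t² is dimensionally wrong for a.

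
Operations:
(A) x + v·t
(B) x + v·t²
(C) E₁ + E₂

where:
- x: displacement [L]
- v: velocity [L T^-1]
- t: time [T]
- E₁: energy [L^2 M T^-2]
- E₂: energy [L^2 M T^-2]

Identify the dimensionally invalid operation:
(B) x + v·t²

(A) x + v·t: x [L] and v·t [L] — same dimensions ✓
(B) x + v·t²: x [L] and v·t² [L T] — different dimensions cannot be added/subtracted ✗
(C) E₁ + E₂: E₁ [L^2 M T^-2] and E₂ [L^2 M T^-2] — same dimensions ✓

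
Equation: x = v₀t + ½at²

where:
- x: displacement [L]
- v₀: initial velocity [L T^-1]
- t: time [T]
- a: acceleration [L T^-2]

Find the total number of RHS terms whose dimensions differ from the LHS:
0

LHS x: [L]
- v₀t: [L] ✓
- ½at²: [L] ✓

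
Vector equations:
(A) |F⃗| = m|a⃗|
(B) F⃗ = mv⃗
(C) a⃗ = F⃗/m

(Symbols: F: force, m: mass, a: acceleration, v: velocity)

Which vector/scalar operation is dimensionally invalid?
(B) F⃗ = mv⃗

(A) |F⃗| = m|a⃗|: LHS [L M T^-2], RHS [L M T^-2] ✓ — magnitudes of vectors are scalars
(B) F⃗ = mv⃗: LHS [L M T^-2], RHS [L M T^-1] ✗ — mass times velocity is momentum, not force; should be ma⃗
(C) a⃗ = F⃗/m: LHS [L T^-2], RHS [L T^-2] ✓ — force (vector) divided by mass (scalar)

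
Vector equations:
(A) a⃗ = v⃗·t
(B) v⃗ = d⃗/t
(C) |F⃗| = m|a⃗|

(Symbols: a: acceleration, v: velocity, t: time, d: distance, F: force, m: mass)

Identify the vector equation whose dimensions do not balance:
(A) a⃗ = v⃗·t

(A) a⃗ = v⃗·t: LHS [L T^-2], RHS [L] ✗ — acceleration is velocity per time; should be v⃗/t
(B) v⃗ = d⃗/t: LHS [L T^-1], RHS [L T^-1] ✓ — displacement (vector) divided by time (scalar)
(C) |F⃗| = m|a⃗|: LHS [L M T^-2], RHS [L M T^-2] ✓ — magnitudes of vectors are scalars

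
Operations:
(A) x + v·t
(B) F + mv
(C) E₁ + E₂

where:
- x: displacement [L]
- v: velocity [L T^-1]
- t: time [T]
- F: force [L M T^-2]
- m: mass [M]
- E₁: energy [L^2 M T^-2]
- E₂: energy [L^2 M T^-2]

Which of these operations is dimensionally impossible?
(B) F + mv

(A) x + v·t: x [L] and v·t [L] — same dimensions ✓
(B) F + mv: F [L M T^-2] and mv [L M T^-1] — different dimensions cannot be added/subtracted ✗
(C) E₁ + E₂: E₁ [L^2 M T^-2] and E₂ [L^2 M T^-2] — same dimensions ✓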